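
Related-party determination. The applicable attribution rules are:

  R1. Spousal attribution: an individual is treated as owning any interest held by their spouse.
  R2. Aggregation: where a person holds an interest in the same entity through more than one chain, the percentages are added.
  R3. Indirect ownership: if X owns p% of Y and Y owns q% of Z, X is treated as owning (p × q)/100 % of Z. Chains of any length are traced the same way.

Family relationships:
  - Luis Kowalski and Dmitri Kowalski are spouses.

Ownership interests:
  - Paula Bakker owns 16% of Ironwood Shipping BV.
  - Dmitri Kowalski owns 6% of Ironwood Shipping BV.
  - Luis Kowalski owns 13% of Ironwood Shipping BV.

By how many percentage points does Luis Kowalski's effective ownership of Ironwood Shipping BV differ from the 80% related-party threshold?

61

By spousal attribution (R1), Luis Kowalski is treated as also owning Dmitri Kowalski's interest in Ironwood Shipping BV, giving 13% + 6% = 19%.
Direct interest in Ironwood Shipping BV: 19%.
19% falls short of the 80% threshold by 61 percentage points.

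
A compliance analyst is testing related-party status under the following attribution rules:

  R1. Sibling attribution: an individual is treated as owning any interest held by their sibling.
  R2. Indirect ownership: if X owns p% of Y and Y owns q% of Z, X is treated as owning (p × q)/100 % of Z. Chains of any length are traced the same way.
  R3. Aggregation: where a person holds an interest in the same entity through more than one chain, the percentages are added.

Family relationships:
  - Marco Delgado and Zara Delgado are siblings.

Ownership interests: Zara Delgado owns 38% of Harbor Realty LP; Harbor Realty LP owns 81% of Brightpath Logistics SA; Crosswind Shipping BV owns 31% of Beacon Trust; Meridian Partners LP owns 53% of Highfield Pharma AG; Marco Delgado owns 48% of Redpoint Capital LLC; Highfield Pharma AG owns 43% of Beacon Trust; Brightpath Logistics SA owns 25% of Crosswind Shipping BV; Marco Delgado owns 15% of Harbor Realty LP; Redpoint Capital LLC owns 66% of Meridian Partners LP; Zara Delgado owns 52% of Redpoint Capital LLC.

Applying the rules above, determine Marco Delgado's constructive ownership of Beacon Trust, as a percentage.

By sibling attribution (R1), Marco Delgado is treated as also owning Zara Delgado's interest in Harbor Realty LP, giving 15% + 38% = 53%.
By sibling attribution (R1), Marco Delgado is treated as also owning Zara Delgado's interest in Redpoint Capital LLC, giving 48% + 52% = 100%.
Chain via Harbor Realty LP → Brightpath Logistics SA → Crosswind Shipping BV (R2): 53% × 81% × 25% × 31% = 3.327075% of Beacon Trust.
Chain via Redpoint Capital LLC → Meridian Partners LP → Highfield Pharma AG (R2): 100% × 66% × 53% × 43% = 15.0414% of Beacon Trust.
Aggregating (R3): 3.327075% + 15.0414% = 18.368475%.

18.368475%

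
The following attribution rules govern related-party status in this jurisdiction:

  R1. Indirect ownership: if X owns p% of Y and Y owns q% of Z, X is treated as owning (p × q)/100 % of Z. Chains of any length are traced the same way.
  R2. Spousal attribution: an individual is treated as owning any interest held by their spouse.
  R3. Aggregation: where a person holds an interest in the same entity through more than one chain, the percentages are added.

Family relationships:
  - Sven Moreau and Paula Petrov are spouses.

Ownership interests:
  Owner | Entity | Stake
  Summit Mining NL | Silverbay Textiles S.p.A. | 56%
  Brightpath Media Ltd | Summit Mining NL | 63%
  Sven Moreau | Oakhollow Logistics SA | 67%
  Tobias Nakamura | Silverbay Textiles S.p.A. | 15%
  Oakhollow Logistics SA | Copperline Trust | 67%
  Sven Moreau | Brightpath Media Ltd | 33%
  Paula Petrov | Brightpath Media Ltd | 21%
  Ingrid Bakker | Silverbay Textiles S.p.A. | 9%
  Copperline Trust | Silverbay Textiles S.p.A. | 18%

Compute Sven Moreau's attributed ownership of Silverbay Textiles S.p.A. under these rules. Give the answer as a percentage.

By spousal attribution (R2), Sven Moreau is treated as also owning Paula Petrov's interest in Brightpath Media Ltd, giving 33% + 21% = 54%.
Chain via Brightpath Media Ltd → Summit Mining NL (R1): 54% × 63% × 56% = 19.0512% of Silverbay Textiles S.p.A.
Chain via Oakhollow Logistics SA → Copperline Trust (R1): 67% × 67% × 18% = 8.0802% of Silverbay Textiles S.p.A.
Aggregating (R3): 19.0512% + 8.0802% = 27.1314%.

27.1314%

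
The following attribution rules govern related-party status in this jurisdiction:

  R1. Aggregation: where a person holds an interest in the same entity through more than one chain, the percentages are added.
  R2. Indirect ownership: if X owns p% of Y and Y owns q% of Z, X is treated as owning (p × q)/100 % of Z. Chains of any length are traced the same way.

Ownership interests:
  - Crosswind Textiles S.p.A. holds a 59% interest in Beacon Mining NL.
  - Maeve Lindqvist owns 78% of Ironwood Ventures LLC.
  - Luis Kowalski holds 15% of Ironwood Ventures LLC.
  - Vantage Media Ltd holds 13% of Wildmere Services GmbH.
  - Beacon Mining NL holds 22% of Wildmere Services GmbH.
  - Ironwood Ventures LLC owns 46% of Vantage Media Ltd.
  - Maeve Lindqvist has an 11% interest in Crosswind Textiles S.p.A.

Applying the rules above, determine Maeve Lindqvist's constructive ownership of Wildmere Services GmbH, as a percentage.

6.0922%

Chain via Crosswind Textiles S.p.A. → Beacon Mining NL (R2): 11% × 59% × 22% = 1.4278% of Wildmere Services GmbH.
Chain via Ironwood Ventures LLC → Vantage Media Ltd (R2): 78% × 46% × 13% = 4.6644% of Wildmere Services GmbH.
Aggregating (R1): 1.4278% + 4.6644% = 6.0922%.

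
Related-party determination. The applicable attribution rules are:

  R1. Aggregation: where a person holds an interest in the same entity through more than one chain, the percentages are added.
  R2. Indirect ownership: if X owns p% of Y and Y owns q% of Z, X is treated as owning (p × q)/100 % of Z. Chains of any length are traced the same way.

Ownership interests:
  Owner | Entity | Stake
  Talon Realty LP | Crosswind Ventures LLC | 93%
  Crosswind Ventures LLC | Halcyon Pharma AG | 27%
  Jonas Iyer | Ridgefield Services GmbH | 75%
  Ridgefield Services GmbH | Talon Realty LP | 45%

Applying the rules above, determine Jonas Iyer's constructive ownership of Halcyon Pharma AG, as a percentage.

Chain via Ridgefield Services GmbH → Talon Realty LP → Crosswind Ventures LLC (R2): 75% × 45% × 93% × 27% = 8.474625% of Halcyon Pharma AG.

8.474625%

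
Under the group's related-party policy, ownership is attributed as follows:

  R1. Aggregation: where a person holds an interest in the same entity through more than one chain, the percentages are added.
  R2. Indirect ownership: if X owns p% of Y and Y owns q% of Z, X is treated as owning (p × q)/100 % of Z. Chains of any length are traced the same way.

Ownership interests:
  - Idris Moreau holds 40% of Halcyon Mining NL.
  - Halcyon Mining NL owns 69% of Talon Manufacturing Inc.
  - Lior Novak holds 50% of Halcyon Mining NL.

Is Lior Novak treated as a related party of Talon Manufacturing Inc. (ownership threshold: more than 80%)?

No

Chain via Halcyon Mining NL (R2): 50% × 69% = 34.5% of Talon Manufacturing Inc.
34.5% does not exceed the 80% threshold, so Lior is not a related party to Talon Manufacturing Inc.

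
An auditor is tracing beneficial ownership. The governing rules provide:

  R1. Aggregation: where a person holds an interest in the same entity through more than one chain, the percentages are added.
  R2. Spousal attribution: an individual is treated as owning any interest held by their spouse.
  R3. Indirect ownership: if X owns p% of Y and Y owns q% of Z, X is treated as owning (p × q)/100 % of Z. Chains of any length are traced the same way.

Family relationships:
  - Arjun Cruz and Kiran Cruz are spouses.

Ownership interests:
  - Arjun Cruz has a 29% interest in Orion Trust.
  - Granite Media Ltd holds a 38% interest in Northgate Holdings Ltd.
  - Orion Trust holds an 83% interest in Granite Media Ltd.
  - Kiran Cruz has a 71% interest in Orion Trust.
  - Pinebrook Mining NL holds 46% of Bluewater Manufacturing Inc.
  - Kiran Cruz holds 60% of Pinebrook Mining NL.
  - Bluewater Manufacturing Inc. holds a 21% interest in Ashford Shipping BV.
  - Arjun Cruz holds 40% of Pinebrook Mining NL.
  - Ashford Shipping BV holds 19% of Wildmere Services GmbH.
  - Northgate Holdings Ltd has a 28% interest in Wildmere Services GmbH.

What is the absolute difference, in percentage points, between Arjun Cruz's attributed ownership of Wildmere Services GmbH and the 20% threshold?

By spousal attribution (R2), Arjun Cruz is treated as also owning Kiran Cruz's interest in Pinebrook Mining NL, giving 40% + 60% = 100%.
By spousal attribution (R2), Arjun Cruz is treated as also owning Kiran Cruz's interest in Orion Trust, giving 29% + 71% = 100%.
Chain via Pinebrook Mining NL → Bluewater Manufacturing Inc. → Ashford Shipping BV (R3): 100% × 46% × 21% × 19% = 1.8354% of Wildmere Services GmbH.
Chain via Orion Trust → Granite Media Ltd → Northgate Holdings Ltd (R3): 100% × 83% × 38% × 28% = 8.8312% of Wildmere Services GmbH.
Aggregating (R1): 1.8354% + 8.8312% = 10.6666%.
10.6666% falls short of the 20% threshold by 9.3334 percentage points.

9.3334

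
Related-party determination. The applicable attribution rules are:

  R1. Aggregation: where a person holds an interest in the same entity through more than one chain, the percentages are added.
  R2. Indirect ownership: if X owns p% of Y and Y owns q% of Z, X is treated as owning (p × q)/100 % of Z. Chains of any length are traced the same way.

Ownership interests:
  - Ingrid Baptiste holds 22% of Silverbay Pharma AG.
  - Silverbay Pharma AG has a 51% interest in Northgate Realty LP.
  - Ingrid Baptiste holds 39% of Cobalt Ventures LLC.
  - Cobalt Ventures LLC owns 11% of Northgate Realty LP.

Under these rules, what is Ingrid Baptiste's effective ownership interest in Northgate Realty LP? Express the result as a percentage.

15.51%

Chain via Silverbay Pharma AG (R2): 22% × 51% = 11.22% of Northgate Realty LP.
Chain via Cobalt Ventures LLC (R2): 39% × 11% = 4.29% of Northgate Realty LP.
Aggregating (R1): 11.22% + 4.29% = 15.51%.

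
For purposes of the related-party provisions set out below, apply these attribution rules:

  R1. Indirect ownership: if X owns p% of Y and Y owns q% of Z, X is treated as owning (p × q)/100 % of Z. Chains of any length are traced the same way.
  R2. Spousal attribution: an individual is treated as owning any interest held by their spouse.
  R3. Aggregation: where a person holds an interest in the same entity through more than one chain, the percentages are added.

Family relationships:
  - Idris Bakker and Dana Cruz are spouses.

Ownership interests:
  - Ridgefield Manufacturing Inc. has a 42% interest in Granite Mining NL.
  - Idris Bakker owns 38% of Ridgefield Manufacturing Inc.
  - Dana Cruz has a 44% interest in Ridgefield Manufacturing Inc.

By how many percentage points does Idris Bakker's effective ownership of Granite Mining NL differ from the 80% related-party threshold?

45.56

By spousal attribution (R2), Idris Bakker is treated as also owning Dana Cruz's interest in Ridgefield Manufacturing Inc, giving 38% + 44% = 82%.
Chain via Ridgefield Manufacturing Inc. (R1): 82% × 42% = 34.44% of Granite Mining NL.
34.44% falls short of the 80% threshold by 45.56 percentage points.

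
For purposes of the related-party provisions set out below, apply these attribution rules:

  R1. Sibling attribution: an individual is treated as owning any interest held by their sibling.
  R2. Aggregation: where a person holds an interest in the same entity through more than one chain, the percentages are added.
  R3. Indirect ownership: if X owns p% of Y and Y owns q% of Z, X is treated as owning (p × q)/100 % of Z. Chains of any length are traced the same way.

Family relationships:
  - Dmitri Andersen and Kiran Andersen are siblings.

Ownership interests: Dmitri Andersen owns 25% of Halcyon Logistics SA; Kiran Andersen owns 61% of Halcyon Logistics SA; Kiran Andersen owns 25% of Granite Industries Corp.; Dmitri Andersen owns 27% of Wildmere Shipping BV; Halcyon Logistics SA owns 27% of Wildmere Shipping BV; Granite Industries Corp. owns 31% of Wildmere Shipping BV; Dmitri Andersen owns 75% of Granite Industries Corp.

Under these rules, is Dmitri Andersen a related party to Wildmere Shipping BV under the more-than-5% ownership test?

By sibling attribution (R1), Dmitri Andersen is treated as also owning Kiran Andersen's interest in Granite Industries Corp, giving 75% + 25% = 100%.
By sibling attribution (R1), Dmitri Andersen is treated as also owning Kiran Andersen's interest in Halcyon Logistics SA, giving 25% + 61% = 86%.
Chain via Granite Industries Corp. (R3): 100% × 31% = 31% of Wildmere Shipping BV.
Chain via Halcyon Logistics SA (R3): 86% × 27% = 23.22% of Wildmere Shipping BV.
Direct interest in Wildmere Shipping BV: 27%.
Aggregating (R2): 31% + 23.22% + 27% = 81.22%.
81.22% exceeds the 5% threshold, so Dmitri is a related party to Wildmere Shipping BV.

Yes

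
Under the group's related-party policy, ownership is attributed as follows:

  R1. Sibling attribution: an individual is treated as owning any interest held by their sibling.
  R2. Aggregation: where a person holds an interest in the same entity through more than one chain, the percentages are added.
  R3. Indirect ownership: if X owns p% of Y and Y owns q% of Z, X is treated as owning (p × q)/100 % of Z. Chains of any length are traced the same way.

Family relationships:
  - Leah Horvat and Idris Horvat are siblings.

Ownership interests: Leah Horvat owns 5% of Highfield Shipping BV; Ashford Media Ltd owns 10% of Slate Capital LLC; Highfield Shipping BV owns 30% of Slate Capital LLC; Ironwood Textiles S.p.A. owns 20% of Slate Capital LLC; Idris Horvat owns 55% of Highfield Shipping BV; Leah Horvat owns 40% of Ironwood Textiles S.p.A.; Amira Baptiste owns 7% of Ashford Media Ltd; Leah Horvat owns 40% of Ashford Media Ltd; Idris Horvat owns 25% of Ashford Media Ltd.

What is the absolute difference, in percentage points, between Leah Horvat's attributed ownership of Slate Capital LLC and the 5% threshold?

By sibling attribution (R1), Leah Horvat is treated as also owning Idris Horvat's interest in Highfield Shipping BV, giving 5% + 55% = 60%.
By sibling attribution (R1), Leah Horvat is treated as also owning Idris Horvat's interest in Ashford Media Ltd, giving 40% + 25% = 65%.
Chain via Highfield Shipping BV (R3): 60% × 30% = 18% of Slate Capital LLC.
Chain via Ashford Media Ltd (R3): 65% × 10% = 6.5% of Slate Capital LLC.
Chain via Ironwood Textiles S.p.A. (R3): 40% × 20% = 8% of Slate Capital LLC.
Aggregating (R2): 18% + 6.5% + 8% = 32.5%.
32.5% exceeds the 5% threshold by 27.5 percentage points.

27.5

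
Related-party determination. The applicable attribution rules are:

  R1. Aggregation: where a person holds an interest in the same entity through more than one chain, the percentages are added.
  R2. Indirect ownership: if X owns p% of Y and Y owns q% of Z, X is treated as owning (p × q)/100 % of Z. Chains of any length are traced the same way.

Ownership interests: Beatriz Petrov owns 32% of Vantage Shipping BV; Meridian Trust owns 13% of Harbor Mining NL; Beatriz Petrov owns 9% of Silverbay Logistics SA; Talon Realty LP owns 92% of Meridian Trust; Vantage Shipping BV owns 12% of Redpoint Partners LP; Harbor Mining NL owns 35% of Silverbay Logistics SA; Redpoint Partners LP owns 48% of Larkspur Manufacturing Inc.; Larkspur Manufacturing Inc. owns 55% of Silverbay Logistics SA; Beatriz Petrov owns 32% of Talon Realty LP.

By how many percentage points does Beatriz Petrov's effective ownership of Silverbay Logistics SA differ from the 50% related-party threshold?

38.64672

Chain via Talon Realty LP → Meridian Trust → Harbor Mining NL (R2): 32% × 92% × 13% × 35% = 1.33952% of Silverbay Logistics SA.
Chain via Vantage Shipping BV → Redpoint Partners LP → Larkspur Manufacturing Inc. (R2): 32% × 12% × 48% × 55% = 1.01376% of Silverbay Logistics SA.
Direct interest in Silverbay Logistics SA: 9%.
Aggregating (R1): 1.33952% + 1.01376% + 9% = 11.35328%.
11.35328% falls short of the 50% threshold by 38.64672 percentage points.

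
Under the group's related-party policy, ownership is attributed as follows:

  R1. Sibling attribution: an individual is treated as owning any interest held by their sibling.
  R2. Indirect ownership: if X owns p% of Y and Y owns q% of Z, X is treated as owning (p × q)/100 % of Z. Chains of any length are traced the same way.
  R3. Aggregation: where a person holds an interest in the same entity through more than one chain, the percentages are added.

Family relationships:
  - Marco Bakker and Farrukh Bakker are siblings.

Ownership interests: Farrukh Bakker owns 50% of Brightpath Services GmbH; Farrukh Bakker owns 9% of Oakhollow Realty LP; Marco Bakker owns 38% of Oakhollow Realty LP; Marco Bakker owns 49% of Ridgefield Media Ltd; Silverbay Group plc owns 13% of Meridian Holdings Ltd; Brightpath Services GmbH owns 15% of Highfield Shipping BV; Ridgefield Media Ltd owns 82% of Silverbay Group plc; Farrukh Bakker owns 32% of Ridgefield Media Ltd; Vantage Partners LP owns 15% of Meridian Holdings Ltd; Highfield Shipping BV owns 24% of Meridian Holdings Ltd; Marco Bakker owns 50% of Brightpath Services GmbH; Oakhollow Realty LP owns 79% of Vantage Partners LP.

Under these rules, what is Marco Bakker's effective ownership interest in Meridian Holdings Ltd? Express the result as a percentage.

By sibling attribution (R1), Marco Bakker is treated as also owning Farrukh Bakker's interest in Ridgefield Media Ltd, giving 49% + 32% = 81%.
By sibling attribution (R1), Marco Bakker is treated as also owning Farrukh Bakker's interest in Oakhollow Realty LP, giving 38% + 9% = 47%.
By sibling attribution (R1), Marco Bakker is treated as also owning Farrukh Bakker's interest in Brightpath Services GmbH, giving 50% + 50% = 100%.
Chain via Ridgefield Media Ltd → Silverbay Group plc (R2): 81% × 82% × 13% = 8.6346% of Meridian Holdings Ltd.
Chain via Oakhollow Realty LP → Vantage Partners LP (R2): 47% × 79% × 15% = 5.5695% of Meridian Holdings Ltd.
Chain via Brightpath Services GmbH → Highfield Shipping BV (R2): 100% × 15% × 24% = 3.6% of Meridian Holdings Ltd.
Aggregating (R3): 8.6346% + 5.5695% + 3.6% = 17.8041%.

17.8041%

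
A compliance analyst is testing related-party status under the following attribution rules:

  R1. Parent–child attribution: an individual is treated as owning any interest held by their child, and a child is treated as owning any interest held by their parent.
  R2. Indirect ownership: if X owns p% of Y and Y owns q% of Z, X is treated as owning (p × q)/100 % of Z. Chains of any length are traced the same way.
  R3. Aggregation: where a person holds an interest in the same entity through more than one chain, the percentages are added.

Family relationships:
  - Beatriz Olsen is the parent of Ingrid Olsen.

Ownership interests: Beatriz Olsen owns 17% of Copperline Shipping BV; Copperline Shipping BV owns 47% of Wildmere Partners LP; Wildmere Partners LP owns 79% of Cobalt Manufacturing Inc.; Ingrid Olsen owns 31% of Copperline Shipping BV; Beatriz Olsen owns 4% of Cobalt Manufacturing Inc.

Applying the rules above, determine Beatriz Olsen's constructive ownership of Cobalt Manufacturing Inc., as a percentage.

21.8224%

By parent–child attribution (R1), Beatriz Olsen is treated as also owning Ingrid Olsen's interest in Copperline Shipping BV, giving 17% + 31% = 48%.
Chain via Copperline Shipping BV → Wildmere Partners LP (R2): 48% × 47% × 79% = 17.8224% of Cobalt Manufacturing Inc.
Direct interest in Cobalt Manufacturing Inc: 4%.
Aggregating (R3): 17.8224% + 4% = 21.8224%.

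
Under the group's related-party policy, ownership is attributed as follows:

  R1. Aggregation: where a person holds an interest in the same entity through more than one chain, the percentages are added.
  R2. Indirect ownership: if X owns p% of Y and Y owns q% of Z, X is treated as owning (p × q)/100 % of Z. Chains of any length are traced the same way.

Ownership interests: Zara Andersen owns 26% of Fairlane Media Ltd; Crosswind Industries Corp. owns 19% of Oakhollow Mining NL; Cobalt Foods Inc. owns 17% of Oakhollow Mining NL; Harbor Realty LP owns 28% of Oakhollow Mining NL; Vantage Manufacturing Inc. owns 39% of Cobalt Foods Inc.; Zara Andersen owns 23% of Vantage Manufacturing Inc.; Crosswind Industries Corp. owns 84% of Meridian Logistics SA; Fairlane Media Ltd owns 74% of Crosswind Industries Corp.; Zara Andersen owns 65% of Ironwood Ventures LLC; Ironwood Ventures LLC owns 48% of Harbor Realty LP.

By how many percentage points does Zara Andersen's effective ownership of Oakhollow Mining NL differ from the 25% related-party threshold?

Chain via Ironwood Ventures LLC → Harbor Realty LP (R2): 65% × 48% × 28% = 8.736% of Oakhollow Mining NL.
Chain via Vantage Manufacturing Inc. → Cobalt Foods Inc. (R2): 23% × 39% × 17% = 1.5249% of Oakhollow Mining NL.
Chain via Fairlane Media Ltd → Crosswind Industries Corp. (R2): 26% × 74% × 19% = 3.6556% of Oakhollow Mining NL.
Aggregating (R1): 8.736% + 1.5249% + 3.6556% = 13.9165%.
13.9165% falls short of the 25% threshold by 11.0835 percentage points.

11.0835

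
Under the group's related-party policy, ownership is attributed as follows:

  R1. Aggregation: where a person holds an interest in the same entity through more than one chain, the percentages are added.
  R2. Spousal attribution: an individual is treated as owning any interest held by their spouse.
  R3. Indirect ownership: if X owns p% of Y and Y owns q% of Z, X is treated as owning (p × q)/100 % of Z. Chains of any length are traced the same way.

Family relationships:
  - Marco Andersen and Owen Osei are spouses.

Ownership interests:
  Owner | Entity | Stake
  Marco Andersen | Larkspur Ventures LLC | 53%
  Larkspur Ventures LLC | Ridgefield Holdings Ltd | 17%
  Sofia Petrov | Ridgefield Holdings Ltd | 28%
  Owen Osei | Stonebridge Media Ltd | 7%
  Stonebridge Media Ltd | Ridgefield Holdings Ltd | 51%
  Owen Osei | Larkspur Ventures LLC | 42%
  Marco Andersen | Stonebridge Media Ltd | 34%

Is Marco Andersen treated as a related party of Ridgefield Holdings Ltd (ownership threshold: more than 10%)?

By spousal attribution (R2), Marco Andersen is treated as also owning Owen Osei's interest in Larkspur Ventures LLC, giving 53% + 42% = 95%.
By spousal attribution (R2), Marco Andersen is treated as also owning Owen Osei's interest in Stonebridge Media Ltd, giving 34% + 7% = 41%.
Chain via Larkspur Ventures LLC (R3): 95% × 17% = 16.15% of Ridgefield Holdings Ltd.
Chain via Stonebridge Media Ltd (R3): 41% × 51% = 20.91% of Ridgefield Holdings Ltd.
Aggregating (R1): 16.15% + 20.91% = 37.06%.
37.06% exceeds the 10% threshold, so Marco is a related party to Ridgefield Holdings Ltd.

Yes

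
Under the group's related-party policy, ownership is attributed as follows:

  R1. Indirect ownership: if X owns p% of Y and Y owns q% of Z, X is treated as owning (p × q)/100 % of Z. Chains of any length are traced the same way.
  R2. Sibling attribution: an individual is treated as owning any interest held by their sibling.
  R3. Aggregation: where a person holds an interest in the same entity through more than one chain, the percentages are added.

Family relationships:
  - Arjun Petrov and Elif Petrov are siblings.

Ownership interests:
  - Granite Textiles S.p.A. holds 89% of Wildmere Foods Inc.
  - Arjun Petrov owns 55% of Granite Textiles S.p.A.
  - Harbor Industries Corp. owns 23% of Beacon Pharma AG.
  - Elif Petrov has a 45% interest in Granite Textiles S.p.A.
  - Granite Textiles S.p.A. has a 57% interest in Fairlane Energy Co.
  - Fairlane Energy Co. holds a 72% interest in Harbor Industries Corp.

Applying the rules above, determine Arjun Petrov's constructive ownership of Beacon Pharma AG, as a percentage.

9.4392%

By sibling attribution (R2), Arjun Petrov is treated as also owning Elif Petrov's interest in Granite Textiles S.p.A, giving 55% + 45% = 100%.
Chain via Granite Textiles S.p.A. → Fairlane Energy Co. → Harbor Industries Corp. (R1): 100% × 57% × 72% × 23% = 9.4392% of Beacon Pharma AG.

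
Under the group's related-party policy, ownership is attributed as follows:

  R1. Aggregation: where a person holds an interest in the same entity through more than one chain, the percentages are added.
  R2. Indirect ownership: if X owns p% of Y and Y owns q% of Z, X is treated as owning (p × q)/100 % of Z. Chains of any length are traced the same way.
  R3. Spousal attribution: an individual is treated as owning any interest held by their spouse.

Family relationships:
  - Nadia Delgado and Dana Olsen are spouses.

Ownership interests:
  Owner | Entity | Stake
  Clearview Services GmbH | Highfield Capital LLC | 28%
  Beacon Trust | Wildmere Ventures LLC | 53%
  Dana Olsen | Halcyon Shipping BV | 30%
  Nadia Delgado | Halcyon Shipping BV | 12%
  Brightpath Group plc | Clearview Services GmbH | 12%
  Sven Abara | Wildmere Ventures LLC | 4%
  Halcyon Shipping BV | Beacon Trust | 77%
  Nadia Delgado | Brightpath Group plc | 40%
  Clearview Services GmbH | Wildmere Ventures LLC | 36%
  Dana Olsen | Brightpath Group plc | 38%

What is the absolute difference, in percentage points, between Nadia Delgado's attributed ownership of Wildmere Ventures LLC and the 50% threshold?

29.4902

By spousal attribution (R3), Nadia Delgado is treated as also owning Dana Olsen's interest in Halcyon Shipping BV, giving 12% + 30% = 42%.
By spousal attribution (R3), Nadia Delgado is treated as also owning Dana Olsen's interest in Brightpath Group plc, giving 40% + 38% = 78%.
Chain via Halcyon Shipping BV → Beacon Trust (R2): 42% × 77% × 53% = 17.1402% of Wildmere Ventures LLC.
Chain via Brightpath Group plc → Clearview Services GmbH (R2): 78% × 12% × 36% = 3.3696% of Wildmere Ventures LLC.
Aggregating (R1): 17.1402% + 3.3696% = 20.5098%.
20.5098% falls short of the 50% threshold by 29.4902 percentage points.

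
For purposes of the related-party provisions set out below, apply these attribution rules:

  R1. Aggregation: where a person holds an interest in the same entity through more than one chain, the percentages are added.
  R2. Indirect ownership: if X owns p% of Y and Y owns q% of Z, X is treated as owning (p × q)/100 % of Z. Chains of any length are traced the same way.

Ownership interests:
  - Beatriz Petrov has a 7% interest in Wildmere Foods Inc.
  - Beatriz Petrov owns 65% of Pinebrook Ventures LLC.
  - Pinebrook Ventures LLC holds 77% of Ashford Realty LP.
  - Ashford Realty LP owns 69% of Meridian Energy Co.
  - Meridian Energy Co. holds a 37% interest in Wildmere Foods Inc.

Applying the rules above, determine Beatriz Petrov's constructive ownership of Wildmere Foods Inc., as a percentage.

Chain via Pinebrook Ventures LLC → Ashford Realty LP → Meridian Energy Co. (R2): 65% × 77% × 69% × 37% = 12.777765% of Wildmere Foods Inc.
Direct interest in Wildmere Foods Inc: 7%.
Aggregating (R1): 12.777765% + 7% = 19.777765%.

19.777765%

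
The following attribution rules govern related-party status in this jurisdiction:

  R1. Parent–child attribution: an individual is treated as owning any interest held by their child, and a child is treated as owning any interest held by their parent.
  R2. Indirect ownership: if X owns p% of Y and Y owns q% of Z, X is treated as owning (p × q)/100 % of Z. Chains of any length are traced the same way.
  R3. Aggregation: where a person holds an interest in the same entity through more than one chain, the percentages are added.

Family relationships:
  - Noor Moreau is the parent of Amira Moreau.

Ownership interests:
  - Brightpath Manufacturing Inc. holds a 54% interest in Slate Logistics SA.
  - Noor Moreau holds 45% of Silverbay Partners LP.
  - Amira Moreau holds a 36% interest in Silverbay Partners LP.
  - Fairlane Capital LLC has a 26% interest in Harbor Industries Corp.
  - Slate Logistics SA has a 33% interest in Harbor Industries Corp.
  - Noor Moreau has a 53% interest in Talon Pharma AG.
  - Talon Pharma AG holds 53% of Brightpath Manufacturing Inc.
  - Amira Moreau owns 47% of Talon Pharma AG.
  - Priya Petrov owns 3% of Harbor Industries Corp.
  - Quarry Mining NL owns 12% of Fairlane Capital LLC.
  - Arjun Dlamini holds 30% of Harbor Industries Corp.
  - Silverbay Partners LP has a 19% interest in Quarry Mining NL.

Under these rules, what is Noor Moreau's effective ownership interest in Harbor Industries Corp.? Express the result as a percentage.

9.924768%

By parent–child attribution (R1), Noor Moreau is treated as also owning Amira Moreau's interest in Silverbay Partners LP, giving 45% + 36% = 81%.
By parent–child attribution (R1), Noor Moreau is treated as also owning Amira Moreau's interest in Talon Pharma AG, giving 53% + 47% = 100%.
Chain via Silverbay Partners LP → Quarry Mining NL → Fairlane Capital LLC (R2): 81% × 19% × 12% × 26% = 0.480168% of Harbor Industries Corp.
Chain via Talon Pharma AG → Brightpath Manufacturing Inc. → Slate Logistics SA (R2): 100% × 53% × 54% × 33% = 9.4446% of Harbor Industries Corp.
Aggregating (R3): 0.480168% + 9.4446% = 9.924768%.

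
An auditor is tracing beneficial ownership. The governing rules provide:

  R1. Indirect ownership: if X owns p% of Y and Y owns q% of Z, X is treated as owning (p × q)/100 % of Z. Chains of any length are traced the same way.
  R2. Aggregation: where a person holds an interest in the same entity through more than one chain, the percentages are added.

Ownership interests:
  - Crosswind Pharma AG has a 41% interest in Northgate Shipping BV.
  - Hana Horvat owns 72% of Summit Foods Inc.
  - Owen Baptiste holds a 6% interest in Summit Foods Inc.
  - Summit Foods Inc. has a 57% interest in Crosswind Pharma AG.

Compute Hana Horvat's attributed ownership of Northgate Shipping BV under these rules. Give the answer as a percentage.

16.8264%

Chain via Summit Foods Inc. → Crosswind Pharma AG (R1): 72% × 57% × 41% = 16.8264% of Northgate Shipping BV.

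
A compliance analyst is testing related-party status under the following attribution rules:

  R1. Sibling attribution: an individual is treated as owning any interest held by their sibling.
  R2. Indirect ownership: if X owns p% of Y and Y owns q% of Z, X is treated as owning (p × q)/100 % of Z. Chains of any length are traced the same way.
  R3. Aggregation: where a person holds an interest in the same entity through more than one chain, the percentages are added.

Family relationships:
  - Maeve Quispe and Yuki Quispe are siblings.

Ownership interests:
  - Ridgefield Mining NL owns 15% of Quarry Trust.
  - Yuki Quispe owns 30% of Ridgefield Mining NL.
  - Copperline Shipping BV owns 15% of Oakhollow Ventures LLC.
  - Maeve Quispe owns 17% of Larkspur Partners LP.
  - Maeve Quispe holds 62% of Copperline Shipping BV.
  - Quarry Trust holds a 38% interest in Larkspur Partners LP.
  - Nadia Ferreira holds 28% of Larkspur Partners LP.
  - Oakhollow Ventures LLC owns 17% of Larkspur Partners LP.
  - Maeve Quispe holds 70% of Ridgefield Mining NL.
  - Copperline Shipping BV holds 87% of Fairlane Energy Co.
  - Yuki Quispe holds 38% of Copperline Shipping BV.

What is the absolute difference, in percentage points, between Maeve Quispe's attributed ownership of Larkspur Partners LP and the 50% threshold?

24.75

By sibling attribution (R1), Maeve Quispe is treated as also owning Yuki Quispe's interest in Copperline Shipping BV, giving 62% + 38% = 100%.
By sibling attribution (R1), Maeve Quispe is treated as also owning Yuki Quispe's interest in Ridgefield Mining NL, giving 70% + 30% = 100%.
Chain via Copperline Shipping BV → Oakhollow Ventures LLC (R2): 100% × 15% × 17% = 2.55% of Larkspur Partners LP.
Chain via Ridgefield Mining NL → Quarry Trust (R2): 100% × 15% × 38% = 5.7% of Larkspur Partners LP.
Direct interest in Larkspur Partners LP: 17%.
Aggregating (R3): 2.55% + 5.7% + 17% = 25.25%.
25.25% falls short of the 50% threshold by 24.75 percentage points.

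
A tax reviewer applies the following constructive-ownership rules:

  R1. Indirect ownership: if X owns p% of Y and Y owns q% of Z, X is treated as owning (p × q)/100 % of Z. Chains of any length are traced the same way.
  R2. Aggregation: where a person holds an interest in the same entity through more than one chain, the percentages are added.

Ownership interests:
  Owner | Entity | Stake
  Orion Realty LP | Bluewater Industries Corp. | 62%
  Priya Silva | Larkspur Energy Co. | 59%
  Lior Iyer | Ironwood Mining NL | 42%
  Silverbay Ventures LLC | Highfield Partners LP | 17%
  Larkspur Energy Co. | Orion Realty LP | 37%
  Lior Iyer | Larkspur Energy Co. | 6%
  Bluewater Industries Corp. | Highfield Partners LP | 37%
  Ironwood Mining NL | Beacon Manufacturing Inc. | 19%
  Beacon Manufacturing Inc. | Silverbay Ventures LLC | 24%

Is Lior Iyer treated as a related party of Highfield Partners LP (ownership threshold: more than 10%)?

Chain via Ironwood Mining NL → Beacon Manufacturing Inc. → Silverbay Ventures LLC (R1): 42% × 19% × 24% × 17% = 0.325584% of Highfield Partners LP.
Chain via Larkspur Energy Co. → Orion Realty LP → Bluewater Industries Corp. (R1): 6% × 37% × 62% × 37% = 0.509268% of Highfield Partners LP.
Aggregating (R2): 0.325584% + 0.509268% = 0.834852%.
0.834852% does not exceed the 10% threshold, so Lior is not a related party to Highfield Partners LP.

No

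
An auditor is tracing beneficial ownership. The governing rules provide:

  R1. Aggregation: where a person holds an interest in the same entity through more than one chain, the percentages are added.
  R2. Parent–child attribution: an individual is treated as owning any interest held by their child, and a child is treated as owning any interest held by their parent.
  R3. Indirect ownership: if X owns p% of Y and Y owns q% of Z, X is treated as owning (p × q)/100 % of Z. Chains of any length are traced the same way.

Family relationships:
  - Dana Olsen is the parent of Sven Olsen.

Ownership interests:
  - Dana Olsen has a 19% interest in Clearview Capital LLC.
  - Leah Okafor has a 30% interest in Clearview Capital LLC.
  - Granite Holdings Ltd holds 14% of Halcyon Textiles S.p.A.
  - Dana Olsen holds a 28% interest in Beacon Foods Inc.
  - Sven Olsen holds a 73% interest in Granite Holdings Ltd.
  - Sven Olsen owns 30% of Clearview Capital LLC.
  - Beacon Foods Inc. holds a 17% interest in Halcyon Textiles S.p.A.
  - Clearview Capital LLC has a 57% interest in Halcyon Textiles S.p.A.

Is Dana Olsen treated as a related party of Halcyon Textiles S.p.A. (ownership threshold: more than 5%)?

Yes

By parent–child attribution (R2), Dana Olsen is treated as also owning Sven Olsen's interest in Clearview Capital LLC, giving 19% + 30% = 49%.
By parent–child attribution (R2), Dana Olsen is treated as owning Sven Olsen's 73% interest in Granite Holdings Ltd.
Chain via Beacon Foods Inc. (R3): 28% × 17% = 4.76% of Halcyon Textiles S.p.A.
Chain via Clearview Capital LLC (R3): 49% × 57% = 27.93% of Halcyon Textiles S.p.A.
Chain via Granite Holdings Ltd (R3): 73% × 14% = 10.22% of Halcyon Textiles S.p.A.
Aggregating (R1): 4.76% + 27.93% + 10.22% = 42.91%.
42.91% exceeds the 5% threshold, so Dana is a related party to Halcyon Textiles S.p.A.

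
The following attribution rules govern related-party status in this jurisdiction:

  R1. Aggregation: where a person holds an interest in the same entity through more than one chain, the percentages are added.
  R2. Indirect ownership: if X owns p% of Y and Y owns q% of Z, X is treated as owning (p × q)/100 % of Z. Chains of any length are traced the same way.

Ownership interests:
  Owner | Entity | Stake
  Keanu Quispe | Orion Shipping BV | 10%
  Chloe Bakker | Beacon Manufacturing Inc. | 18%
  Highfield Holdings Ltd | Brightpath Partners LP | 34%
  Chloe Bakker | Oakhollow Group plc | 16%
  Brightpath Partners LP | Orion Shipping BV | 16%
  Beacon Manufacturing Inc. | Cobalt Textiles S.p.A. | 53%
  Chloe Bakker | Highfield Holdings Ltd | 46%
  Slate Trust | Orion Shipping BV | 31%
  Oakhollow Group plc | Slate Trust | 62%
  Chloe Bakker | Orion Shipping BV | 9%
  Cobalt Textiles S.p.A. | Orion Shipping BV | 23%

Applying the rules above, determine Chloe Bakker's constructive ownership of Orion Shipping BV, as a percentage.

16.7718%

Chain via Oakhollow Group plc → Slate Trust (R2): 16% × 62% × 31% = 3.0752% of Orion Shipping BV.
Chain via Highfield Holdings Ltd → Brightpath Partners LP (R2): 46% × 34% × 16% = 2.5024% of Orion Shipping BV.
Chain via Beacon Manufacturing Inc. → Cobalt Textiles S.p.A. (R2): 18% × 53% × 23% = 2.1942% of Orion Shipping BV.
Direct interest in Orion Shipping BV: 9%.
Aggregating (R1): 3.0752% + 2.5024% + 2.1942% + 9% = 16.7718%.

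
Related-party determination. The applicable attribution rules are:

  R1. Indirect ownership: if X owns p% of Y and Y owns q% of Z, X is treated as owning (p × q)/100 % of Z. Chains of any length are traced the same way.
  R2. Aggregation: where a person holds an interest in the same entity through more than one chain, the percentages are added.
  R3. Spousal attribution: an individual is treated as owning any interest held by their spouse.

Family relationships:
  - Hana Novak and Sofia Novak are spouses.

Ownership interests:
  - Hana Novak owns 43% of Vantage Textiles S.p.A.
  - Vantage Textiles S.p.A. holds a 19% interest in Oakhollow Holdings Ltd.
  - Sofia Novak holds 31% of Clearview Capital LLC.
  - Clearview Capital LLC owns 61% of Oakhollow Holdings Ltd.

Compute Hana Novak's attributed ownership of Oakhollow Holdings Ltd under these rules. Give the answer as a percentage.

By spousal attribution (R3), Hana Novak is treated as owning Sofia Novak's 31% interest in Clearview Capital LLC.
Chain via Vantage Textiles S.p.A. (R1): 43% × 19% = 8.17% of Oakhollow Holdings Ltd.
Chain via Clearview Capital LLC (R1): 31% × 61% = 18.91% of Oakhollow Holdings Ltd.
Aggregating (R2): 8.17% + 18.91% = 27.08%.

27.08%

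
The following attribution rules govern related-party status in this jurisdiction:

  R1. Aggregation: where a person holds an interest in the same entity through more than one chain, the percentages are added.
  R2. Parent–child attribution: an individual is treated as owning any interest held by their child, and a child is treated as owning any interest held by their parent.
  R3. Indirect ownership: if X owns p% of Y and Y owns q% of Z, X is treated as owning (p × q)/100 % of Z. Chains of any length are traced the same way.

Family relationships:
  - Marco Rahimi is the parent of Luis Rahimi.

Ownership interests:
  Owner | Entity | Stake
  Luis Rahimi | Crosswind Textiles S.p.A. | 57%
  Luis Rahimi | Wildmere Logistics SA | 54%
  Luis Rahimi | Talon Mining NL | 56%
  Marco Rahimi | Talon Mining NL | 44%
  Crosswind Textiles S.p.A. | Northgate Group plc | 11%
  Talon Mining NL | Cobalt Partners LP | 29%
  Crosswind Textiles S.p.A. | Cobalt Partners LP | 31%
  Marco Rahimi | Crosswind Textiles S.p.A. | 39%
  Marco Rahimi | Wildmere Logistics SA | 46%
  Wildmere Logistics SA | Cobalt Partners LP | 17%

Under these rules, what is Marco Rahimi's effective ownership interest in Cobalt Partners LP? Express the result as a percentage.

By parent–child attribution (R2), Marco Rahimi is treated as also owning Luis Rahimi's interest in Talon Mining NL, giving 44% + 56% = 100%.
By parent–child attribution (R2), Marco Rahimi is treated as also owning Luis Rahimi's interest in Crosswind Textiles S.p.A, giving 39% + 57% = 96%.
By parent–child attribution (R2), Marco Rahimi is treated as also owning Luis Rahimi's interest in Wildmere Logistics SA, giving 46% + 54% = 100%.
Chain via Talon Mining NL (R3): 100% × 29% = 29% of Cobalt Partners LP.
Chain via Crosswind Textiles S.p.A. (R3): 96% × 31% = 29.76% of Cobalt Partners LP.
Chain via Wildmere Logistics SA (R3): 100% × 17% = 17% of Cobalt Partners LP.
Aggregating (R1): 29% + 29.76% + 17% = 75.76%.

75.76%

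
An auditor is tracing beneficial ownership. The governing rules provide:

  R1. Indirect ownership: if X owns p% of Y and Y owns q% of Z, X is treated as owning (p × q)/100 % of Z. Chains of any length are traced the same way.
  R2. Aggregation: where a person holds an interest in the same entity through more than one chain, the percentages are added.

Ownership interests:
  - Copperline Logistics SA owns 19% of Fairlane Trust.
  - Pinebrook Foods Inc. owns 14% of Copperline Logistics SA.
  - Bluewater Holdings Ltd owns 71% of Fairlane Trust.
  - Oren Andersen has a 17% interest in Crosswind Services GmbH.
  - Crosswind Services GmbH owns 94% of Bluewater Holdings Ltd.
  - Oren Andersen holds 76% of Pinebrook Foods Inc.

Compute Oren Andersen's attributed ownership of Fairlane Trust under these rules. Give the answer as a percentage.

Chain via Pinebrook Foods Inc. → Copperline Logistics SA (R1): 76% × 14% × 19% = 2.0216% of Fairlane Trust.
Chain via Crosswind Services GmbH → Bluewater Holdings Ltd (R1): 17% × 94% × 71% = 11.3458% of Fairlane Trust.
Aggregating (R2): 2.0216% + 11.3458% = 13.3674%.

13.3674%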